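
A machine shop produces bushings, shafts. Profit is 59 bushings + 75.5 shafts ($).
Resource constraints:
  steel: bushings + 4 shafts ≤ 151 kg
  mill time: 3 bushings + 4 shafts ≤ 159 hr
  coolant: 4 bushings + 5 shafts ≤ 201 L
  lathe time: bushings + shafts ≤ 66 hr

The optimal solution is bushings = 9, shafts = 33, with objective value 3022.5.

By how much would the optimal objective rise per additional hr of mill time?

At the optimum: steel uses 141 of 151 (slack = 10); mill time uses 159 of 159 (binding); coolant uses 201 of 201 (binding); lathe time uses 42 of 66 (slack = 24).
By complementary slackness, y = 0 for the non-binding constraints.
Dual feasibility on the basic columns requires 3·y_mill time + 4·y_coolant = 59, 4·y_mill time + 5·y_coolant = 75.5.
→ y_mill time = 7 and y_coolant = 9.5.
Shadow price of mill time = 7.

7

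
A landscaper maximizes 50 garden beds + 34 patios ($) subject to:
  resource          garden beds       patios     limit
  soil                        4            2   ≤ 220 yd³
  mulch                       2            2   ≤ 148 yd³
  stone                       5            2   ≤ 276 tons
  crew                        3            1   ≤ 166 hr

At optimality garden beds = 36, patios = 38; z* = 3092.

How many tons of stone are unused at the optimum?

stone used = 5·36 + 2·38 = 256; slack = 276 − 256 = 20.

20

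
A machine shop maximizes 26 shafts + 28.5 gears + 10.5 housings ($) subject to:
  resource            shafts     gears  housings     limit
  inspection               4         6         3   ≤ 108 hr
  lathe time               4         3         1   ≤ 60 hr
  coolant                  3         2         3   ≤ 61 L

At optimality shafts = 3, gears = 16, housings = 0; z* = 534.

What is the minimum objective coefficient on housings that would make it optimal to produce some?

At the optimum: inspection uses 108 of 108 (binding); lathe time uses 60 of 60 (binding); coolant uses 41 of 61 (slack = 20).
By complementary slackness, y = 0 for the non-binding constraint.
Dual feasibility on the basic columns requires 4·y_inspection + 4·y_lathe time = 26, 6·y_inspection + 3·y_lathe time = 28.5.
This yields shadow prices y_inspection = 3, y_lathe time = 3.5.
housings enters the basis when its profit ≥ yᵀa₃ = 3·3 + 3.5·1 = 12.5.

12.5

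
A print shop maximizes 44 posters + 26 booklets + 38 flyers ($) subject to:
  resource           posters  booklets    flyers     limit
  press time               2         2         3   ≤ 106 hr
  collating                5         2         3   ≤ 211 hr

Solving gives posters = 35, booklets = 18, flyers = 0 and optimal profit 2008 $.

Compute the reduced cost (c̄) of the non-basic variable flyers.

-1

Check each constraint at x*: press time 106/106 (tight); collating 211/211 (tight).
The binding rows give the dual system: 2·y_press time + 5·y_collating = 44 and 2·y_press time + 2·y_collating = 26.
Solving: y_press time = 7, y_collating = 6.
Reduced cost of flyers: c₃ − yᵀa₃ = 38 − (7·3 + 6·3) = 38 − 39 = -1.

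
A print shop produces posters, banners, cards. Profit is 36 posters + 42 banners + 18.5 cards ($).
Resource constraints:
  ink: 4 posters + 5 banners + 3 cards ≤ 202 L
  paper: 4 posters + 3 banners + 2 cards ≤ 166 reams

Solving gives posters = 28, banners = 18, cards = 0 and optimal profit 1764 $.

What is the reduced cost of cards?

Both ink and paper are binding at x*.
The binding rows give the dual system: 4·y_ink + 4·y_paper = 36 and 5·y_ink + 3·y_paper = 42.
This yields shadow prices y_ink = 7.5, y_paper = 1.5.
Reduced cost of cards: c₃ − yᵀa₃ = 18.5 − (7.5·3 + 1.5·2) = 18.5 − 25.5 = -7.

-7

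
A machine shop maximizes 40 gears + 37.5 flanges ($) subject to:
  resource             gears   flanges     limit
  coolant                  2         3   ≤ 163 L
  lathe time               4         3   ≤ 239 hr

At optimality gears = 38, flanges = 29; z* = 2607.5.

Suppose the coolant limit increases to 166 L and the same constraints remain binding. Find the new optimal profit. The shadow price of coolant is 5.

2622.5

Δb = 3, so new z* = 2607.5 + (5)·(3) = 2607.5 + 15 = 2622.5.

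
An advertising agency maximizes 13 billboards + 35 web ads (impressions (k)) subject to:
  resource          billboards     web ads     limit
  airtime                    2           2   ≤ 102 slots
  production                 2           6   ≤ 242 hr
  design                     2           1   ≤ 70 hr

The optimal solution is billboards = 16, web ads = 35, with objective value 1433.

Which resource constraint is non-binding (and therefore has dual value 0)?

airtime: 102/102 (binding)
production: 242/242 (binding)
design: 67/70 (slack 3)
By complementary slackness, a constraint with positive slack has shadow price 0 → design.

design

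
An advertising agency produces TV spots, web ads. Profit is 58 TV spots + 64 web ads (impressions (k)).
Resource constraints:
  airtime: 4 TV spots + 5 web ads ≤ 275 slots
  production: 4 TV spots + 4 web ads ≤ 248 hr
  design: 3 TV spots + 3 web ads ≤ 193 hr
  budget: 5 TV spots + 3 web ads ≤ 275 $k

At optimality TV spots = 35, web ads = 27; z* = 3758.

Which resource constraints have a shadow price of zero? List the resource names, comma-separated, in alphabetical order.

budget, design

airtime: 275/275 (binding)
production: 248/248 (binding)
design: 186/193 (slack 7)
budget: 256/275 (slack 19)
By complementary slackness, a constraint with positive slack has shadow price 0 → budget, design.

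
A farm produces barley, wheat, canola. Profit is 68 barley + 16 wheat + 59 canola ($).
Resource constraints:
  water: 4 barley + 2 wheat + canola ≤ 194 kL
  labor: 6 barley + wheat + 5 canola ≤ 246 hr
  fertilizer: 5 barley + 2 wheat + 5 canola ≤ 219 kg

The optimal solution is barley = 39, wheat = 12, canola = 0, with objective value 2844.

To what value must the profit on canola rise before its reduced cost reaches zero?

60

Binding: labor and fertilizer. Non-binding: water (14 unused).
By complementary slackness, y = 0 for the non-binding constraint.
The binding rows give the dual system: 6·y_labor + 5·y_fertilizer = 68 and 1·y_labor + 2·y_fertilizer = 16.
This yields shadow prices y_labor = 8, y_fertilizer = 4.
canola enters the basis when its profit ≥ yᵀa₃ = 8·5 + 4·5 = 60.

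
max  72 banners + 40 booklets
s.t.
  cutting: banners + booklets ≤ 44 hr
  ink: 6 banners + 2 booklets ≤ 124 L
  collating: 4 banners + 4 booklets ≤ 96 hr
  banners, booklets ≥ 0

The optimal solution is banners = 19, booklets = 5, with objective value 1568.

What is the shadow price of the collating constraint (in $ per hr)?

6

Binding: ink and collating. Non-binding: cutting (20 unused).
Since cutting is not tight, its dual is 0.
Dual feasibility on the basic columns requires 6·y_ink + 4·y_collating = 72, 2·y_ink + 4·y_collating = 40.
→ y_ink = 8 and y_collating = 6.
Shadow price of collating = 6.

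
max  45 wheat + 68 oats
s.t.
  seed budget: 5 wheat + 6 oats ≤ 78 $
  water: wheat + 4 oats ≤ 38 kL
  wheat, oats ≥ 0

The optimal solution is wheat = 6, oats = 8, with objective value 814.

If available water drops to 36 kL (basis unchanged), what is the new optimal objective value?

At the optimum: seed budget uses 78 of 78 (binding); water uses 38 of 38 (binding).
Dual feasibility on the basic columns requires 5·y_seed budget + 1·y_water = 45, 6·y_seed budget + 4·y_water = 68.
This yields shadow prices y_seed budget = 8, y_water = 5.
Δz = y_water·Δb = 5 × (-2) = -10, so new z* = 814 − 10 = 804.

804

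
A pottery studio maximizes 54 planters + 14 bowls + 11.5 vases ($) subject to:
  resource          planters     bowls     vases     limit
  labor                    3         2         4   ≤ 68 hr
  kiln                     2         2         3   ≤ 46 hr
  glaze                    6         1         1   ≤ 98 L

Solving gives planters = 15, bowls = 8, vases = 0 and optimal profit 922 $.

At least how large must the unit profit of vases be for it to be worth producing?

Binding: kiln and glaze. Non-binding: labor (7 unused).
Since labor is not tight, its dual is 0.
Dual feasibility on the basic columns requires 2·y_kiln + 6·y_glaze = 54, 2·y_kiln + 1·y_glaze = 14.
Solving: y_kiln = 3, y_glaze = 8.
vases enters the basis when its profit ≥ yᵀa₃ = 3·3 + 8·1 = 17.

17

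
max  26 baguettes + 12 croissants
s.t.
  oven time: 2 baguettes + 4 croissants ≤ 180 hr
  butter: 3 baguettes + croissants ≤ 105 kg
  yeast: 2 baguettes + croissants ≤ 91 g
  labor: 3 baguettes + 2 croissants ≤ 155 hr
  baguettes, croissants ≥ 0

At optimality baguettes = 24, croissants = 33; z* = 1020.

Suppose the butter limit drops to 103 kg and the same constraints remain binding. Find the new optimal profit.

At the optimum: oven time uses 180 of 180 (binding); butter uses 105 of 105 (binding); yeast uses 81 of 91 (slack = 10); labor uses 138 of 155 (slack = 17).
Slack constraints have shadow price 0 (complementary slackness).
Dual feasibility on the basic columns requires 2·y_oven time + 3·y_butter = 26, 4·y_oven time + 1·y_butter = 12.
This yields shadow prices y_oven time = 1, y_butter = 8.
Δz = y_butter·Δb = 8 × (-2) = -16, so new z* = 1020 − 16 = 1004.

1004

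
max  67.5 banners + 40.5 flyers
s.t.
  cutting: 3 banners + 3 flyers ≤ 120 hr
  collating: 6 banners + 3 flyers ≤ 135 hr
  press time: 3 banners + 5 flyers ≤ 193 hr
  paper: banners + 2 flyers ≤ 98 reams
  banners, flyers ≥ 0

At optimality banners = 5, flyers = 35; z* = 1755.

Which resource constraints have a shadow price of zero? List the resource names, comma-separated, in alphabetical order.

cutting: 120/120 (binding)
collating: 135/135 (binding)
press time: 190/193 (slack 3)
paper: 75/98 (slack 23)
By complementary slackness, a constraint with positive slack has shadow price 0 → paper, press time.

paper, press time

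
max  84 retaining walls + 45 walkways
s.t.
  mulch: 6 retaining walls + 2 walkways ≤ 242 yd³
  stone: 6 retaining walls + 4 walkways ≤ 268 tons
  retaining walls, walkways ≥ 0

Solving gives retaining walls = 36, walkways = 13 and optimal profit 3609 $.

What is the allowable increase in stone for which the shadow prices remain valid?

216

Binding constraints: mulch, stone. The basis is B = [[6,2],[6,4]] with det 12.
Per unit increase in stone, x* moves by d = (-0.1667, 0.5).
The basis stays optimal until retaining walls reaches 0; allowable increase = 216 tons.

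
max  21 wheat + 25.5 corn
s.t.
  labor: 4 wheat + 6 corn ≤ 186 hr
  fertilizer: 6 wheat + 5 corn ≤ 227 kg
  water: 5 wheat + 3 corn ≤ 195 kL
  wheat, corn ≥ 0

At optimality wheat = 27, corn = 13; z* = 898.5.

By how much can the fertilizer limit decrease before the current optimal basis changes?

Binding constraints: labor, fertilizer. The basis is B = [[4,6],[6,5]] with det -16.
Per unit decrease in fertilizer, x* moves by d = (-0.375, 0.25).
The basis stays optimal until wheat reaches 0; allowable decrease = 72 kg.

72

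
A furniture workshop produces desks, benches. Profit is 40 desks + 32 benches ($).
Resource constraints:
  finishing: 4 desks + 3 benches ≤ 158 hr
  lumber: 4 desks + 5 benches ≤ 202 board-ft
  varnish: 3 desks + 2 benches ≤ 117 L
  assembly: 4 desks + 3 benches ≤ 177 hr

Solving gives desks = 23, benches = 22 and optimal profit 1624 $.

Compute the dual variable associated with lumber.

1

Check each constraint at x*: finishing 158/158 (tight); lumber 202/202 (tight); varnish 113/117 (slack 4); assembly 158/177 (slack 19).
Slack constraints have shadow price 0 (complementary slackness).
The binding rows give the dual system: 4·y_finishing + 4·y_lumber = 40 and 3·y_finishing + 5·y_lumber = 32.
Solving: y_finishing = 9, y_lumber = 1.
Shadow price of lumber = 1.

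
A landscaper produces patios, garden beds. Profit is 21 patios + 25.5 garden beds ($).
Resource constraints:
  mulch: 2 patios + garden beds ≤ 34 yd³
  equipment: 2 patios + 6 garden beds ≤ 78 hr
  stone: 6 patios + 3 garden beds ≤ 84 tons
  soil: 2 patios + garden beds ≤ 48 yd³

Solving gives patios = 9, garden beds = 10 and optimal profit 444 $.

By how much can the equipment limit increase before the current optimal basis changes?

Binding constraints: equipment, stone. The basis is B = [[2,6],[6,3]] with det -30.
Per unit increase in equipment, x* moves by d = (-0.1, 0.2).
The basis stays optimal until patios reaches 0; allowable increase = 90 hr.

90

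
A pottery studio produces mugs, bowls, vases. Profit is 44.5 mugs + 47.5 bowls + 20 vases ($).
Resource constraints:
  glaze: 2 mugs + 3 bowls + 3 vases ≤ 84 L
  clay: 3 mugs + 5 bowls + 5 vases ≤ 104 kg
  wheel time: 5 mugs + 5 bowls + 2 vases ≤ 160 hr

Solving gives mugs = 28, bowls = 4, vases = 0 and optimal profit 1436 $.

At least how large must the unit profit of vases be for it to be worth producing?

23.5

Binding: clay and wheel time. Non-binding: glaze (16 unused).
Slack constraints have shadow price 0 (complementary slackness).
Dual feasibility on the basic columns requires 3·y_clay + 5·y_wheel time = 44.5, 5·y_clay + 5·y_wheel time = 47.5.
This yields shadow prices y_clay = 1.5, y_wheel time = 8.
vases enters the basis when its profit ≥ yᵀa₃ = 1.5·5 + 8·2 = 23.5.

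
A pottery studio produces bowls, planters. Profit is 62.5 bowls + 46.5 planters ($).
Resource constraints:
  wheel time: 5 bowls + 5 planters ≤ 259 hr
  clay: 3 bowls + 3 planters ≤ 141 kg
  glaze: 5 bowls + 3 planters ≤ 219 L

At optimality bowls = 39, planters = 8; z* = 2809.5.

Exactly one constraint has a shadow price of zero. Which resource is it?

wheel time: 235/259 (slack 24)
clay: 141/141 (binding)
glaze: 219/219 (binding)
By complementary slackness, a constraint with positive slack has shadow price 0 → wheel time.

wheel time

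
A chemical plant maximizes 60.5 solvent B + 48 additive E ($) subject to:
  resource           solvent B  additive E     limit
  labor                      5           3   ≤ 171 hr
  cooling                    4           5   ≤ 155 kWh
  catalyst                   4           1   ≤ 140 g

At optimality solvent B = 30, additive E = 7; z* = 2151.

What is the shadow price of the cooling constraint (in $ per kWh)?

At the optimum: labor uses 171 of 171 (binding); cooling uses 155 of 155 (binding); catalyst uses 127 of 140 (slack = 13).
Slack constraints have shadow price 0 (complementary slackness).
From A_Bᵀ y = c: 5·y_labor + 4·y_cooling = 60.5; 3·y_labor + 5·y_cooling = 48.
→ y_labor = 8.5 and y_cooling = 4.5.
Shadow price of cooling = 4.5.

4.5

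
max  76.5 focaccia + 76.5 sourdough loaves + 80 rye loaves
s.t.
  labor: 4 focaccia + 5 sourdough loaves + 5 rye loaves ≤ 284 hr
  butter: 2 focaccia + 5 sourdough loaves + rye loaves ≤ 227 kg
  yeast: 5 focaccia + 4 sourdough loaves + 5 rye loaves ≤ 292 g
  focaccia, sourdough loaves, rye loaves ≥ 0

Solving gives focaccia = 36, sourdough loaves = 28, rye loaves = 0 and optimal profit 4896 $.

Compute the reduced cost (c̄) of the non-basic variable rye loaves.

-5

Binding: labor and yeast. Non-binding: butter (15 unused).
By complementary slackness, y = 0 for the non-binding constraint.
The binding rows give the dual system: 4·y_labor + 5·y_yeast = 76.5 and 5·y_labor + 4·y_yeast = 76.5.
Solving: y_labor = 8.5, y_yeast = 8.5.
Reduced cost of rye loaves: c₃ − yᵀa₃ = 80 − (8.5·5 + 8.5·5) = 80 − 85 = -5.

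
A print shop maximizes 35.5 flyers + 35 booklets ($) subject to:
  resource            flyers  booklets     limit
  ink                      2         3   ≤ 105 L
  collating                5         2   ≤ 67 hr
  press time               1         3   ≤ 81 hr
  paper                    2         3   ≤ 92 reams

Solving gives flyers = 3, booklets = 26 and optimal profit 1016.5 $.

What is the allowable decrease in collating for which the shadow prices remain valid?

Binding constraints: collating, press time. The basis is B = [[5,2],[1,3]] with det 13.
Per unit decrease in collating, x* moves by d = (-0.2308, 0.0769).
The basis stays optimal until flyers reaches 0; allowable decrease = 13 hr.

13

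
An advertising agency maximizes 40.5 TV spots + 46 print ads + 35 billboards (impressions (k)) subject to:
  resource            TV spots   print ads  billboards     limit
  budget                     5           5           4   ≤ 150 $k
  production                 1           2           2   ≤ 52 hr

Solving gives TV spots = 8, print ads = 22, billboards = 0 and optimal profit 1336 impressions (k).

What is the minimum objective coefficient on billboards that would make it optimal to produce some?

39

At the optimum: budget uses 150 of 150 (binding); production uses 52 of 52 (binding).
Dual feasibility on the basic columns requires 5·y_budget + 1·y_production = 40.5, 5·y_budget + 2·y_production = 46.
Solving: y_budget = 7, y_production = 5.5.
billboards enters the basis when its profit ≥ yᵀa₃ = 7·4 + 5.5·2 = 39.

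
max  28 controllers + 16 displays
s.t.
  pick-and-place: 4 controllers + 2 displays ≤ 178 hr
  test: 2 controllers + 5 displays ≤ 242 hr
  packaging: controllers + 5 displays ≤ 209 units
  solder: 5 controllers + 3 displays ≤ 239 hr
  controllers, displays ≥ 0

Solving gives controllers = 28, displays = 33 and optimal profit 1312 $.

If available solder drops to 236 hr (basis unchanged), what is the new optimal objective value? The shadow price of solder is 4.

1300

Δb = -3, so new z* = 1312 + (4)·(-3) = 1312 − 12 = 1300.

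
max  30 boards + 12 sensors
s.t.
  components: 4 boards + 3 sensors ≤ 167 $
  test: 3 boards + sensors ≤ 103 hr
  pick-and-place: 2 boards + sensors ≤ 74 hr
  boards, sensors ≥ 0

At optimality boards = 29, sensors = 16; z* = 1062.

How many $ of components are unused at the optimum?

3

components used = 4·29 + 3·16 = 164; slack = 167 − 164 = 3.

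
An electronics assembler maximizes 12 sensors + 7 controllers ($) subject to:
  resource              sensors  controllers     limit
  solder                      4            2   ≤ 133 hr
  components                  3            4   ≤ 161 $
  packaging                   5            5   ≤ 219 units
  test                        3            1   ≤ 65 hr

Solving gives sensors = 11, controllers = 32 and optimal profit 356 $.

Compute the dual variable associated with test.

At the optimum: solder uses 108 of 133 (slack = 25); components uses 161 of 161 (binding); packaging uses 215 of 219 (slack = 4); test uses 65 of 65 (binding).
By complementary slackness, y = 0 for the non-binding constraints.
Dual feasibility on the basic columns requires 3·y_components + 3·y_test = 12, 4·y_components + 1·y_test = 7.
→ y_components = 1 and y_test = 3.
Shadow price of test = 3.

3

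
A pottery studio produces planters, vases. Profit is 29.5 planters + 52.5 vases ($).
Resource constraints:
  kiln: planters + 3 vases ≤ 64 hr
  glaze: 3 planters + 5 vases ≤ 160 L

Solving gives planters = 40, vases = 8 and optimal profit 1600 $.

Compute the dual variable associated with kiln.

Check each constraint at x*: kiln 64/64 (tight); glaze 160/160 (tight).
The binding rows give the dual system: 1·y_kiln + 3·y_glaze = 29.5 and 3·y_kiln + 5·y_glaze = 52.5.
→ y_kiln = 2.5 and y_glaze = 9.
Shadow price of kiln = 2.5.

2.5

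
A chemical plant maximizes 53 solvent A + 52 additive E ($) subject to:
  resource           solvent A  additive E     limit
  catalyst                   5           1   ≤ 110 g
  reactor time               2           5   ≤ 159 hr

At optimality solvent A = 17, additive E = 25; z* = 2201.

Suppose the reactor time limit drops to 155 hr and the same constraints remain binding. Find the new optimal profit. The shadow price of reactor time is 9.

2165

Δb = -4, so new z* = 2201 + (9)·(-4) = 2201 − 36 = 2165.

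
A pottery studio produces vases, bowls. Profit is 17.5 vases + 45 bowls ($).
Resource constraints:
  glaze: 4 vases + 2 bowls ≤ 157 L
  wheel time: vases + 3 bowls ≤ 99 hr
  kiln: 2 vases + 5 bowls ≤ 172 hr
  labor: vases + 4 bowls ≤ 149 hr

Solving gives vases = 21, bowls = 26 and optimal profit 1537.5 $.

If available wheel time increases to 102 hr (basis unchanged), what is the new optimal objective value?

1545

At the optimum: glaze uses 136 of 157 (slack = 21); wheel time uses 99 of 99 (binding); kiln uses 172 of 172 (binding); labor uses 125 of 149 (slack = 24).
By complementary slackness, y = 0 for the non-binding constraints.
From A_Bᵀ y = c: 1·y_wheel time + 2·y_kiln = 17.5; 3·y_wheel time + 5·y_kiln = 45.
This yields shadow prices y_wheel time = 2.5, y_kiln = 7.5.
Δz = y_wheel time·Δb = 2.5 × (3) = 7.5, so new z* = 1537.5 + 7.5 = 1545.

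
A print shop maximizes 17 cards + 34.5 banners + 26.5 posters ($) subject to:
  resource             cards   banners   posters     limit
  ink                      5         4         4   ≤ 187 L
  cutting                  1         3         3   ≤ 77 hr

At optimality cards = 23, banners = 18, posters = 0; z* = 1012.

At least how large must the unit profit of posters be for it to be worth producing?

Check each constraint at x*: ink 187/187 (tight); cutting 77/77 (tight).
The binding rows give the dual system: 5·y_ink + 1·y_cutting = 17 and 4·y_ink + 3·y_cutting = 34.5.
This yields shadow prices y_ink = 1.5, y_cutting = 9.5.
posters enters the basis when its profit ≥ yᵀa₃ = 1.5·4 + 9.5·3 = 34.5.

34.5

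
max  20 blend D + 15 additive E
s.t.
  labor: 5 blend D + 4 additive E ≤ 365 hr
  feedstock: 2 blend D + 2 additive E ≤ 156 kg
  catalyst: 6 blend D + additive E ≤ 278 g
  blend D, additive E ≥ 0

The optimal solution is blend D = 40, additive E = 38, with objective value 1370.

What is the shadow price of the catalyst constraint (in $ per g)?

At the optimum: labor uses 352 of 365 (slack = 13); feedstock uses 156 of 156 (binding); catalyst uses 278 of 278 (binding).
Since labor is not tight, its dual is 0.
Dual feasibility on the basic columns requires 2·y_feedstock + 6·y_catalyst = 20, 2·y_feedstock + 1·y_catalyst = 15.
→ y_feedstock = 7 and y_catalyst = 1.
Shadow price of catalyst = 1.

1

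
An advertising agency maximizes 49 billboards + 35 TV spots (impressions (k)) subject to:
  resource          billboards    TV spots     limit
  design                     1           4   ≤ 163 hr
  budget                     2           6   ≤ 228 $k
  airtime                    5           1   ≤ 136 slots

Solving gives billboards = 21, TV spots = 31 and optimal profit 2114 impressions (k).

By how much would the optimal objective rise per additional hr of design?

0

Check each constraint at x*: design 145/163 (slack 18); budget 228/228 (tight); airtime 136/136 (tight).
By complementary slackness, y = 0 for the non-binding constraint.
Dual feasibility on the basic columns requires 2·y_budget + 5·y_airtime = 49, 6·y_budget + 1·y_airtime = 35.
This yields shadow prices y_budget = 4.5, y_airtime = 8.
Shadow price of design = 0.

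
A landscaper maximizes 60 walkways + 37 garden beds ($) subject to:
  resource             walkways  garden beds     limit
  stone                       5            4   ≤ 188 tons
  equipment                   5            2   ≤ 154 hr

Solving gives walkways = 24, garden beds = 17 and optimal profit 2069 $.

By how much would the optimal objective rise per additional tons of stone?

6.5

At the optimum: stone uses 188 of 188 (binding); equipment uses 154 of 154 (binding).
From A_Bᵀ y = c: 5·y_stone + 5·y_equipment = 60; 4·y_stone + 2·y_equipment = 37.
Solving: y_stone = 6.5, y_equipment = 5.5.
Shadow price of stone = 6.5.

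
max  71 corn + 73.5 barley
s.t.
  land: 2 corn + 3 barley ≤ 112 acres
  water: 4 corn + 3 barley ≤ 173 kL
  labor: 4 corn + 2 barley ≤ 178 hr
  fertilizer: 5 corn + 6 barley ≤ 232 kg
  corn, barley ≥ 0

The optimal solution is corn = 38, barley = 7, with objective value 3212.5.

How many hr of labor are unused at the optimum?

labor used = 4·38 + 2·7 = 166; slack = 178 − 166 = 12.

12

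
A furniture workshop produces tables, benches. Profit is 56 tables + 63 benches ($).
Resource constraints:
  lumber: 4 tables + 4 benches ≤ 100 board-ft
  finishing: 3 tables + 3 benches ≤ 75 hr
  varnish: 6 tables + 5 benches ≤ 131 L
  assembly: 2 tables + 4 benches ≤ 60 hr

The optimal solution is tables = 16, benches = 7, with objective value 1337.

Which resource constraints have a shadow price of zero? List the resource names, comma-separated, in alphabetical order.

finishing, lumber

lumber: 92/100 (slack 8)
finishing: 69/75 (slack 6)
varnish: 131/131 (binding)
assembly: 60/60 (binding)
By complementary slackness, a constraint with positive slack has shadow price 0 → finishing, lumber.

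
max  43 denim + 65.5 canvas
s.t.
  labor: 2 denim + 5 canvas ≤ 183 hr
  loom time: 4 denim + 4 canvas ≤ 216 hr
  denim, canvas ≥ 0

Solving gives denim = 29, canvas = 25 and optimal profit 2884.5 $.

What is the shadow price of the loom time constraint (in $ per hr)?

7

At the optimum: labor uses 183 of 183 (binding); loom time uses 216 of 216 (binding).
Dual feasibility on the basic columns requires 2·y_labor + 4·y_loom time = 43, 5·y_labor + 4·y_loom time = 65.5.
Solving: y_labor = 7.5, y_loom time = 7.
Shadow price of loom time = 7.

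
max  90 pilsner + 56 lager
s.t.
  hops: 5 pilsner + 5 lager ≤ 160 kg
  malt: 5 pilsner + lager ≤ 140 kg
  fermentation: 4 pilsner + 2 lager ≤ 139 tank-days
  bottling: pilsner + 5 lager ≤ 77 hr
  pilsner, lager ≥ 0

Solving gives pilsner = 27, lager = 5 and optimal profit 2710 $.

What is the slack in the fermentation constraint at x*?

21

fermentation used = 4·27 + 2·5 = 118; slack = 139 − 118 = 21.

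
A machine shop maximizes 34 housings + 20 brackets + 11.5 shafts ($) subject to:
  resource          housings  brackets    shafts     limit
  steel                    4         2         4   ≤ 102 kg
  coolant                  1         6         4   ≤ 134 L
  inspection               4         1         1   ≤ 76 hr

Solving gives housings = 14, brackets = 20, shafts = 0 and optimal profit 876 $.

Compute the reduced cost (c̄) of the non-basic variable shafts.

-4.5

Binding: coolant and inspection. Non-binding: steel (6 unused).
Slack constraints have shadow price 0 (complementary slackness).
The binding rows give the dual system: 1·y_coolant + 4·y_inspection = 34 and 6·y_coolant + 1·y_inspection = 20.
Solving: y_coolant = 2, y_inspection = 8.
Reduced cost of shafts: c₃ − yᵀa₃ = 11.5 − (2·4 + 8·1) = 11.5 − 16 = -4.5.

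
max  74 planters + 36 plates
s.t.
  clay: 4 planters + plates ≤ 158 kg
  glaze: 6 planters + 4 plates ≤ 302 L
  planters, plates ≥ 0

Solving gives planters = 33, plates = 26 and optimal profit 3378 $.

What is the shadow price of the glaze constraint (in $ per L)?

7

Both clay and glaze are binding at x*.
The binding rows give the dual system: 4·y_clay + 6·y_glaze = 74 and 1·y_clay + 4·y_glaze = 36.
This yields shadow prices y_clay = 8, y_glaze = 7.
Shadow price of glaze = 7.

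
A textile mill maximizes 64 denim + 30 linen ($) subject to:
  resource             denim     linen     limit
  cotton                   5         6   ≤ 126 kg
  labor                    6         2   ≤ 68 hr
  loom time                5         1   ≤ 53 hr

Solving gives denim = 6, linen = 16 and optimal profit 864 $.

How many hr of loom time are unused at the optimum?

7

loom time used = 5·6 + 1·16 = 46; slack = 53 − 46 = 7.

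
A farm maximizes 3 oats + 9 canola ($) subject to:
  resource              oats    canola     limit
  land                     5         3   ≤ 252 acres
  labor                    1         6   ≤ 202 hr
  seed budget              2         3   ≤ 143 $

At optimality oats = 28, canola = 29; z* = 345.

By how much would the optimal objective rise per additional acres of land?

0

At the optimum: land uses 227 of 252 (slack = 25); labor uses 202 of 202 (binding); seed budget uses 143 of 143 (binding).
Since land is not tight, its dual is 0.
From A_Bᵀ y = c: 1·y_labor + 2·y_seed budget = 3; 6·y_labor + 3·y_seed budget = 9.
Solving: y_labor = 1, y_seed budget = 1.
Shadow price of land = 0.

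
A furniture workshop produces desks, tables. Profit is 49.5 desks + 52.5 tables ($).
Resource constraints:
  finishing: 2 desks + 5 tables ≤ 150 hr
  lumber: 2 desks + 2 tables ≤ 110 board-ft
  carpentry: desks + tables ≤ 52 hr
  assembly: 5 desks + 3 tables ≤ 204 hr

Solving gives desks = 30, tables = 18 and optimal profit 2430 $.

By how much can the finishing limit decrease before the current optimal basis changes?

Binding constraints: finishing, assembly. The basis is B = [[2,5],[5,3]] with det -19.
Per unit decrease in finishing, x* moves by d = (0.1579, -0.2632).
The basis stays optimal until tables reaches 0; allowable decrease = 68.4 hr.

68.4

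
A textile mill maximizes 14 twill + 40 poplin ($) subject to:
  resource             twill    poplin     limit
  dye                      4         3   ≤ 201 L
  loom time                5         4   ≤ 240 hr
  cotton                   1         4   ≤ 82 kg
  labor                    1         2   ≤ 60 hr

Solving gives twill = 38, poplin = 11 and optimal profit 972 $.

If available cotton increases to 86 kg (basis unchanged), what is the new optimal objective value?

Check each constraint at x*: dye 185/201 (slack 16); loom time 234/240 (slack 6); cotton 82/82 (tight); labor 60/60 (tight).
Slack constraints have shadow price 0 (complementary slackness).
Dual feasibility on the basic columns requires 1·y_cotton + 1·y_labor = 14, 4·y_cotton + 2·y_labor = 40.
→ y_cotton = 6 and y_labor = 8.
Δz = y_cotton·Δb = 6 × (4) = 24, so new z* = 972 + 24 = 996.

996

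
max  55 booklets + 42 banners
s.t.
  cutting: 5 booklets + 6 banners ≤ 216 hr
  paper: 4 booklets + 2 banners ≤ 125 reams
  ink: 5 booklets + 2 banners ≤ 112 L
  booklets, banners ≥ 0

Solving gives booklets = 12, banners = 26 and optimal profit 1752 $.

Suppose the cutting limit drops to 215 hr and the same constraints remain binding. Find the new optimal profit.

1747

Binding: cutting and ink. Non-binding: paper (25 unused).
Slack constraints have shadow price 0 (complementary slackness).
From A_Bᵀ y = c: 5·y_cutting + 5·y_ink = 55; 6·y_cutting + 2·y_ink = 42.
This yields shadow prices y_cutting = 5, y_ink = 6.
Δz = y_cutting·Δb = 5 × (-1) = -5, so new z* = 1752 − 5 = 1747.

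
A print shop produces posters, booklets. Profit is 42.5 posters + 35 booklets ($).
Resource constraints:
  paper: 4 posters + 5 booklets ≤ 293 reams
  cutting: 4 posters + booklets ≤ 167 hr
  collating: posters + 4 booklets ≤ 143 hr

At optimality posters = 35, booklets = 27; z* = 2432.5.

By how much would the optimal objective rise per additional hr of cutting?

9

Binding: cutting and collating. Non-binding: paper (18 unused).
Slack constraints have shadow price 0 (complementary slackness).
The binding rows give the dual system: 4·y_cutting + 1·y_collating = 42.5 and 1·y_cutting + 4·y_collating = 35.
Solving: y_cutting = 9, y_collating = 6.5.
Shadow price of cutting = 9.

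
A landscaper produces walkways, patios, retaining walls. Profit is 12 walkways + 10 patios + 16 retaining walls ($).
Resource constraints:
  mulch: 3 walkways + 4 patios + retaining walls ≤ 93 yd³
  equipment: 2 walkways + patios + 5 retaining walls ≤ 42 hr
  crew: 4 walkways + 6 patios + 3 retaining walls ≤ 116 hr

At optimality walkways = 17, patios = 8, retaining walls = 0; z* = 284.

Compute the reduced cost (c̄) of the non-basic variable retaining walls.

Binding: equipment and crew. Non-binding: mulch (10 unused).
By complementary slackness, y = 0 for the non-binding constraint.
The binding rows give the dual system: 2·y_equipment + 4·y_crew = 12 and 1·y_equipment + 6·y_crew = 10.
Solving: y_equipment = 4, y_crew = 1.
Reduced cost of retaining walls: c₃ − yᵀa₃ = 16 − (4·5 + 1·3) = 16 − 23 = -7.

-7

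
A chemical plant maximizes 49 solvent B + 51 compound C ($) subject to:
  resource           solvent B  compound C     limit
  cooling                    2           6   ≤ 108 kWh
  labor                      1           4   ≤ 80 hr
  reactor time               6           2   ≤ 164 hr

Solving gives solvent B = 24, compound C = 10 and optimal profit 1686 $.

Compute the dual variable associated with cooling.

Check each constraint at x*: cooling 108/108 (tight); labor 64/80 (slack 16); reactor time 164/164 (tight).
Slack constraints have shadow price 0 (complementary slackness).
The binding rows give the dual system: 2·y_cooling + 6·y_reactor time = 49 and 6·y_cooling + 2·y_reactor time = 51.
Solving: y_cooling = 6.5, y_reactor time = 6.
Shadow price of cooling = 6.5.

6.5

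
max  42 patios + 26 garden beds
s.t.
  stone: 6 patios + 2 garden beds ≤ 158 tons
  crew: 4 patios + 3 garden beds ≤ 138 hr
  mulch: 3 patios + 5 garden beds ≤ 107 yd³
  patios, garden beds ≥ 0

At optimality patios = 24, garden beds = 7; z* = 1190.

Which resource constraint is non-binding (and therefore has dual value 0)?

stone: 158/158 (binding)
crew: 117/138 (slack 21)
mulch: 107/107 (binding)
By complementary slackness, a constraint with positive slack has shadow price 0 → crew.

crew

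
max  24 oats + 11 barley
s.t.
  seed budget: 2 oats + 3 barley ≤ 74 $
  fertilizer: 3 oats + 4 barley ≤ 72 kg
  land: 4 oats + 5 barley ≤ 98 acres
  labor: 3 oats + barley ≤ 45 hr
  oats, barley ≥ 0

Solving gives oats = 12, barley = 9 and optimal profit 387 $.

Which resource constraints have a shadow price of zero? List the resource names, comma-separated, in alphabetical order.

land, seed budget

seed budget: 51/74 (slack 23)
fertilizer: 72/72 (binding)
land: 93/98 (slack 5)
labor: 45/45 (binding)
By complementary slackness, a constraint with positive slack has shadow price 0 → land, seed budget.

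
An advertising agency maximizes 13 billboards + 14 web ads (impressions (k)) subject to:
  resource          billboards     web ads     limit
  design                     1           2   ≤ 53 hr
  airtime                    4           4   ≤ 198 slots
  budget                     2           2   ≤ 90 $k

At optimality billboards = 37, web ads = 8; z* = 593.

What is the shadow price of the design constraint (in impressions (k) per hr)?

1

Binding: design and budget. Non-binding: airtime (18 unused).
By complementary slackness, y = 0 for the non-binding constraint.
The binding rows give the dual system: 1·y_design + 2·y_budget = 13 and 2·y_design + 2·y_budget = 14.
→ y_design = 1 and y_budget = 6.
Shadow price of design = 1.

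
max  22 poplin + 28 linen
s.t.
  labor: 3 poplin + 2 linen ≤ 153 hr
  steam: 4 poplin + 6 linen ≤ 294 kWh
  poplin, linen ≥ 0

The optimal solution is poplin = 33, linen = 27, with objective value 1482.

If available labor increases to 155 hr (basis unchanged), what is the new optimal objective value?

1486

Both labor and steam are binding at x*.
From A_Bᵀ y = c: 3·y_labor + 4·y_steam = 22; 2·y_labor + 6·y_steam = 28.
This yields shadow prices y_labor = 2, y_steam = 4.
Δz = y_labor·Δb = 2 × (2) = 4, so new z* = 1482 + 4 = 1486.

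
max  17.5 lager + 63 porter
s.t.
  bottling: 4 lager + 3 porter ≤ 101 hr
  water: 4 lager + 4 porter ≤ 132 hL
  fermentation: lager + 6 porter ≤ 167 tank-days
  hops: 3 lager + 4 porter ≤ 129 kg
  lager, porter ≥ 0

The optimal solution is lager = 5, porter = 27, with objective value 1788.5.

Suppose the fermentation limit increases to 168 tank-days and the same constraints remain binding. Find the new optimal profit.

1798

Check each constraint at x*: bottling 101/101 (tight); water 128/132 (slack 4); fermentation 167/167 (tight); hops 123/129 (slack 6).
Slack constraints have shadow price 0 (complementary slackness).
Dual feasibility on the basic columns requires 4·y_bottling + 1·y_fermentation = 17.5, 3·y_bottling + 6·y_fermentation = 63.
Solving: y_bottling = 2, y_fermentation = 9.5.
Δz = y_fermentation·Δb = 9.5 × (1) = 9.5, so new z* = 1788.5 + 9.5 = 1798.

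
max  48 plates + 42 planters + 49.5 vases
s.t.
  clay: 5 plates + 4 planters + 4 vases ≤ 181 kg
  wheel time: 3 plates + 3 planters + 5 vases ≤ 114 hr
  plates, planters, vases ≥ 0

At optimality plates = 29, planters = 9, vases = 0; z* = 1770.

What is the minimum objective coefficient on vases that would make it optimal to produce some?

54

Both clay and wheel time are binding at x*.
From A_Bᵀ y = c: 5·y_clay + 3·y_wheel time = 48; 4·y_clay + 3·y_wheel time = 42.
This yields shadow prices y_clay = 6, y_wheel time = 6.
vases enters the basis when its profit ≥ yᵀa₃ = 6·4 + 6·5 = 54.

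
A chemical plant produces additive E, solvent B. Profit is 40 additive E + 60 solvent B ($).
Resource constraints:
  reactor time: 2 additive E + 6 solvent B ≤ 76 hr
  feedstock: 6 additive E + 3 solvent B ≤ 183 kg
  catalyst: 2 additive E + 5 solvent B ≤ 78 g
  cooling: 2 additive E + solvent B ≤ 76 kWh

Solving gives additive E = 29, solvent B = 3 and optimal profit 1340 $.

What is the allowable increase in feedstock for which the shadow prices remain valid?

Binding constraints: reactor time, feedstock. The basis is B = [[2,6],[6,3]] with det -30.
Per unit increase in feedstock, x* moves by d = (0.2, -0.0667).
The basis stays optimal until solvent B reaches 0; allowable increase = 45 kg.

45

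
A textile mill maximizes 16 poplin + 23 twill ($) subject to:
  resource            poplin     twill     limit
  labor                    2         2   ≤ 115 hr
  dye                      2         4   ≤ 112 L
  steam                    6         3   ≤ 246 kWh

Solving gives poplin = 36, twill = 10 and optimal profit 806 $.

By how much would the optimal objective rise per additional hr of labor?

0

At the optimum: labor uses 92 of 115 (slack = 23); dye uses 112 of 112 (binding); steam uses 246 of 246 (binding).
Slack constraints have shadow price 0 (complementary slackness).
Dual feasibility on the basic columns requires 2·y_dye + 6·y_steam = 16, 4·y_dye + 3·y_steam = 23.
Solving: y_dye = 5, y_steam = 1.
Shadow price of labor = 0.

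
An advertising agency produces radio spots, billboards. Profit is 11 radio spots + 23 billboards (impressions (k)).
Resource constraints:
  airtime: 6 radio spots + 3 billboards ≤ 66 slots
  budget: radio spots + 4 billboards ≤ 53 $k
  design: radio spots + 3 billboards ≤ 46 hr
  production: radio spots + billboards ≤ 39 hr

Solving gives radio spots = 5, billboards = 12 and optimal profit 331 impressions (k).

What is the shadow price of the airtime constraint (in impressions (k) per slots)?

Check each constraint at x*: airtime 66/66 (tight); budget 53/53 (tight); design 41/46 (slack 5); production 17/39 (slack 22).
Since design, production are not tight, their duals are 0.
From A_Bᵀ y = c: 6·y_airtime + 1·y_budget = 11; 3·y_airtime + 4·y_budget = 23.
→ y_airtime = 1 and y_budget = 5.
Shadow price of airtime = 1.

1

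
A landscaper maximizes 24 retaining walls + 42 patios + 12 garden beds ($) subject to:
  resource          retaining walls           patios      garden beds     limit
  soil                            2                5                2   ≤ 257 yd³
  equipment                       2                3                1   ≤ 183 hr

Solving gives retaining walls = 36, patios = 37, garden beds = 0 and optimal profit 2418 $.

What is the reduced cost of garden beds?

-3

Both soil and equipment are binding at x*.
The binding rows give the dual system: 2·y_soil + 2·y_equipment = 24 and 5·y_soil + 3·y_equipment = 42.
This yields shadow prices y_soil = 3, y_equipment = 9.
Reduced cost of garden beds: c₃ − yᵀa₃ = 12 − (3·2 + 9·1) = 12 − 15 = -3.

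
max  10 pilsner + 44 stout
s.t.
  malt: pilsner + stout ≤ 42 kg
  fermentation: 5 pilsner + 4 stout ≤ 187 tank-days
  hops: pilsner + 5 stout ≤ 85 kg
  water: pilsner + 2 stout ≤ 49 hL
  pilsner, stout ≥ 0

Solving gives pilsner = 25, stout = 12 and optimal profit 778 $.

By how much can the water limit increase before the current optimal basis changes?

2

Binding constraints: hops, water. The basis is B = [[1,5],[1,2]] with det -3.
Per unit increase in water, x* moves by d = (1.6667, -0.3333).
The basis stays optimal until fermentation becomes binding; allowable increase = 2 hL.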